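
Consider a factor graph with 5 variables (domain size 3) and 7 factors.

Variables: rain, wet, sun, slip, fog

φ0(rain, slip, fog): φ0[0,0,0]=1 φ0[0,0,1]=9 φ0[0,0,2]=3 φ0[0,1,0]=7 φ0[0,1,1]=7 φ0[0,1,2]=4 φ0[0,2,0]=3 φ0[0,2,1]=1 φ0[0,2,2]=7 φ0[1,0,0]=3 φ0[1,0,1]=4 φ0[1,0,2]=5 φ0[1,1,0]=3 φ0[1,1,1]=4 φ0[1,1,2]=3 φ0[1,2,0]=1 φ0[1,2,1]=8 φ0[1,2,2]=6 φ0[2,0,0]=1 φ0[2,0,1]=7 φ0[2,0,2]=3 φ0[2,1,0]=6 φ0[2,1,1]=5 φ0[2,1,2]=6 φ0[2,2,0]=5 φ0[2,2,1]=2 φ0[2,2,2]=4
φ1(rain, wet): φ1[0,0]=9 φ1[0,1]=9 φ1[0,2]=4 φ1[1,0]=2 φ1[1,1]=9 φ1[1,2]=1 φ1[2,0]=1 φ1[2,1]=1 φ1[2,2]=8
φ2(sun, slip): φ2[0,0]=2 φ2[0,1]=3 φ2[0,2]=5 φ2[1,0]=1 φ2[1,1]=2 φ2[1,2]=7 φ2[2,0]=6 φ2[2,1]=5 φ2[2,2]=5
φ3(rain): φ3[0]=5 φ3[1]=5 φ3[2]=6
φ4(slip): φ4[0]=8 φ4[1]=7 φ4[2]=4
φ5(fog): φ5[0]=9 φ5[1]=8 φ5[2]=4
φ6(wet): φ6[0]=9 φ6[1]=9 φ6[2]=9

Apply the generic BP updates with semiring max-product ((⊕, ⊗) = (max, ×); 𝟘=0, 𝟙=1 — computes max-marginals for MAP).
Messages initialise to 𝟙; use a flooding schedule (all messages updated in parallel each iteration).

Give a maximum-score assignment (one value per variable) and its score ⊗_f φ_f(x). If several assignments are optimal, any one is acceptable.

init: all messages = 𝟙 over 3 values
r1 m[φ0→rain] = [9, 8, 7]
r1 m[φ0→slip] = [9, 7, 8]
r1 m[φ0→fog] = [7, 9, 7]
r1 m[φ1→rain] = [9, 9, 8]
r1 m[φ1→wet] = [9, 9, 8]
r1 m[φ2→sun] = [5, 7, 6]
r1 m[φ2→slip] = [6, 5, 7]
r1 m[φ3→rain] = [5, 5, 6]
r1 m[φ4→slip] = [8, 7, 4]
r1 m[φ5→fog] = [9, 8, 4]
r1 m[φ6→wet] = [9, 9, 9]
r1 m[rain→φ0] = [1, 1, 1]
r1 m[rain→φ1] = [1, 1, 1]
r1 m[rain→φ3] = [1, 1, 1]
r1 m[wet→φ1] = [1, 1, 1]
r1 m[wet→φ6] = [1, 1, 1]
r1 m[sun→φ2] = [1, 1, 1]
r1 m[slip→φ0] = [1, 1, 1]
r1 m[slip→φ2] = [1, 1, 1]
r1 m[slip→φ4] = [1, 1, 1]
r1 m[fog→φ0] = [1, 1, 1]
r1 m[fog→φ5] = [1, 1, 1]
r2 m[φ0→rain] = [9, 8, 7]
r2 m[φ0→slip] = [9, 7, 8]
r2 m[φ0→fog] = [7, 9, 7]
r2 m[φ1→rain] = [9, 9, 8]
r2 m[φ1→wet] = [9, 9, 8]
r2 m[φ2→sun] = [5, 7, 6]
r2 m[φ2→slip] = [6, 5, 7]
r2 m[φ3→rain] = [5, 5, 6]
r2 m[φ4→slip] = [8, 7, 4]
r2 m[φ5→fog] = [9, 8, 4]
r2 m[φ6→wet] = [9, 9, 9]
r2 m[rain→φ0] = [45, 45, 48]
r2 m[rain→φ1] = [45, 40, 42]
r2 m[rain→φ3] = [81, 72, 56]
r2 m[wet→φ1] = [9, 9, 9]
r2 m[wet→φ6] = [9, 9, 8]
r2 m[sun→φ2] = [1, 1, 1]
r2 m[slip→φ0] = [48, 35, 28]
r2 m[slip→φ2] = [72, 49, 32]
r2 m[slip→φ4] = [54, 35, 56]
r2 m[fog→φ0] = [9, 8, 4]
r2 m[fog→φ5] = [7, 9, 7]
r3 m[φ0→rain] = [3456, 1792, 2688]
r3 m[φ0→slip] = [3240, 2835, 2880]
r3 m[φ0→fog] = [11025, 19440, 10800]
r3 m[φ1→rain] = [81, 81, 72]
r3 m[φ1→wet] = [405, 405, 336]
r3 m[φ2→sun] = [160, 224, 432]
r3 m[φ2→slip] = [6, 5, 7]
r3 m[φ3→rain] = [5, 5, 6]
r3 m[φ4→slip] = [8, 7, 4]
r3 m[φ5→fog] = [9, 8, 4]
r3 m[φ6→wet] = [9, 9, 9]
r3 m[rain→φ0] = [45, 45, 48]
r3 m[rain→φ1] = [45, 40, 42]
r3 m[rain→φ3] = [81, 72, 56]
r3 m[wet→φ1] = [9, 9, 9]
r3 m[wet→φ6] = [9, 9, 8]
r3 m[sun→φ2] = [1, 1, 1]
r3 m[slip→φ0] = [48, 35, 28]
r3 m[slip→φ2] = [72, 49, 32]
r3 m[slip→φ4] = [54, 35, 56]
r3 m[fog→φ0] = [9, 8, 4]
r3 m[fog→φ5] = [7, 9, 7]
r4 m[φ0→rain] = [3456, 1792, 2688]
r4 m[φ0→slip] = [3240, 2835, 2880]
r4 m[φ0→fog] = [11025, 19440, 10800]
r4 m[φ1→rain] = [81, 81, 72]
r4 m[φ1→wet] = [405, 405, 336]
r4 m[φ2→sun] = [160, 224, 432]
r4 m[φ2→slip] = [6, 5, 7]
r4 m[φ3→rain] = [5, 5, 6]
r4 m[φ4→slip] = [8, 7, 4]
r4 m[φ5→fog] = [9, 8, 4]
r4 m[φ6→wet] = [9, 9, 9]
r4 m[rain→φ0] = [405, 405, 432]
r4 m[rain→φ1] = [17280, 8960, 16128]
r4 m[rain→φ3] = [279936, 145152, 193536]
r4 m[wet→φ1] = [9, 9, 9]
r4 m[wet→φ6] = [405, 405, 336]
r4 m[sun→φ2] = [1, 1, 1]
r4 m[slip→φ0] = [48, 35, 28]
r4 m[slip→φ2] = [25920, 19845, 11520]
r4 m[slip→φ4] = [19440, 14175, 20160]
r4 m[fog→φ0] = [9, 8, 4]
r4 m[fog→φ5] = [11025, 19440, 10800]
r5 m[φ0→rain] = [3456, 1792, 2688]
r5 m[φ0→slip] = [29160, 25515, 25920]
r5 m[φ0→fog] = [99225, 174960, 97200]
r5 m[φ1→rain] = [81, 81, 72]
r5 m[φ1→wet] = [155520, 155520, 129024]
r5 m[φ2→sun] = [59535, 80640, 155520]
r5 m[φ2→slip] = [6, 5, 7]
r5 m[φ3→rain] = [5, 5, 6]
r5 m[φ4→slip] = [8, 7, 4]
r5 m[φ5→fog] = [9, 8, 4]
r5 m[φ6→wet] = [9, 9, 9]
r5 m[rain→φ0] = [405, 405, 432]
r5 m[rain→φ1] = [17280, 8960, 16128]
r5 m[rain→φ3] = [279936, 145152, 193536]
r5 m[wet→φ1] = [9, 9, 9]
r5 m[wet→φ6] = [405, 405, 336]
r5 m[sun→φ2] = [1, 1, 1]
r5 m[slip→φ0] = [48, 35, 28]
r5 m[slip→φ2] = [25920, 19845, 11520]
r5 m[slip→φ4] = [19440, 14175, 20160]
r5 m[fog→φ0] = [9, 8, 4]
r5 m[fog→φ5] = [11025, 19440, 10800]
r6 m[φ0→rain] = [3456, 1792, 2688]
r6 m[φ0→slip] = [29160, 25515, 25920]
r6 m[φ0→fog] = [99225, 174960, 97200]
r6 m[φ1→rain] = [81, 81, 72]
r6 m[φ1→wet] = [155520, 155520, 129024]
r6 m[φ2→sun] = [59535, 80640, 155520]
r6 m[φ2→slip] = [6, 5, 7]
r6 m[φ3→rain] = [5, 5, 6]
r6 m[φ4→slip] = [8, 7, 4]
r6 m[φ5→fog] = [9, 8, 4]
r6 m[φ6→wet] = [9, 9, 9]
r6 m[rain→φ0] = [405, 405, 432]
r6 m[rain→φ1] = [17280, 8960, 16128]
r6 m[rain→φ3] = [279936, 145152, 193536]
r6 m[wet→φ1] = [9, 9, 9]
r6 m[wet→φ6] = [155520, 155520, 129024]
r6 m[sun→φ2] = [1, 1, 1]
r6 m[slip→φ0] = [48, 35, 28]
r6 m[slip→φ2] = [233280, 178605, 103680]
r6 m[slip→φ4] = [174960, 127575, 181440]
r6 m[fog→φ0] = [9, 8, 4]
r6 m[fog→φ5] = [99225, 174960, 97200]
r7 m[φ0→rain] = [3456, 1792, 2688]
r7 m[φ0→slip] = [29160, 25515, 25920]
r7 m[φ0→fog] = [99225, 174960, 97200]
r7 m[φ1→rain] = [81, 81, 72]
r7 m[φ1→wet] = [155520, 155520, 129024]
r7 m[φ2→sun] = [535815, 725760, 1399680]
r7 m[φ2→slip] = [6, 5, 7]
r7 m[φ3→rain] = [5, 5, 6]
r7 m[φ4→slip] = [8, 7, 4]
r7 m[φ5→fog] = [9, 8, 4]
r7 m[φ6→wet] = [9, 9, 9]
r7 m[rain→φ0] = [405, 405, 432]
r7 m[rain→φ1] = [17280, 8960, 16128]
r7 m[rain→φ3] = [279936, 145152, 193536]
r7 m[wet→φ1] = [9, 9, 9]
r7 m[wet→φ6] = [155520, 155520, 129024]
r7 m[sun→φ2] = [1, 1, 1]
r7 m[slip→φ0] = [48, 35, 28]
r7 m[slip→φ2] = [233280, 178605, 103680]
r7 m[slip→φ4] = [174960, 127575, 181440]
r7 m[fog→φ0] = [9, 8, 4]
r7 m[fog→φ5] = [99225, 174960, 97200]
r8 m[φ0→rain] = [3456, 1792, 2688]
r8 m[φ0→slip] = [29160, 25515, 25920]
r8 m[φ0→fog] = [99225, 174960, 97200]
r8 m[φ1→rain] = [81, 81, 72]
r8 m[φ1→wet] = [155520, 155520, 129024]
r8 m[φ2→sun] = [535815, 725760, 1399680]
r8 m[φ2→slip] = [6, 5, 7]
r8 m[φ3→rain] = [5, 5, 6]
r8 m[φ4→slip] = [8, 7, 4]
r8 m[φ5→fog] = [9, 8, 4]
r8 m[φ6→wet] = [9, 9, 9]
r8 m[rain→φ0] = [405, 405, 432]
r8 m[rain→φ1] = [17280, 8960, 16128]
r8 m[rain→φ3] = [279936, 145152, 193536]
r8 m[wet→φ1] = [9, 9, 9]
r8 m[wet→φ6] = [155520, 155520, 129024]
r8 m[sun→φ2] = [1, 1, 1]
r8 m[slip→φ0] = [48, 35, 28]
r8 m[slip→φ2] = [233280, 178605, 103680]
r8 m[slip→φ4] = [174960, 127575, 181440]
r8 m[fog→φ0] = [9, 8, 4]
r8 m[fog→φ5] = [99225, 174960, 97200]
fixed point reached at round 8
traceback from rain: (rain=0, wet=0, sun=2, slip=0, fog=1), score=1399680

assignment: (rain=0, wet=0, sun=2, slip=0, fog=1); score = 1399680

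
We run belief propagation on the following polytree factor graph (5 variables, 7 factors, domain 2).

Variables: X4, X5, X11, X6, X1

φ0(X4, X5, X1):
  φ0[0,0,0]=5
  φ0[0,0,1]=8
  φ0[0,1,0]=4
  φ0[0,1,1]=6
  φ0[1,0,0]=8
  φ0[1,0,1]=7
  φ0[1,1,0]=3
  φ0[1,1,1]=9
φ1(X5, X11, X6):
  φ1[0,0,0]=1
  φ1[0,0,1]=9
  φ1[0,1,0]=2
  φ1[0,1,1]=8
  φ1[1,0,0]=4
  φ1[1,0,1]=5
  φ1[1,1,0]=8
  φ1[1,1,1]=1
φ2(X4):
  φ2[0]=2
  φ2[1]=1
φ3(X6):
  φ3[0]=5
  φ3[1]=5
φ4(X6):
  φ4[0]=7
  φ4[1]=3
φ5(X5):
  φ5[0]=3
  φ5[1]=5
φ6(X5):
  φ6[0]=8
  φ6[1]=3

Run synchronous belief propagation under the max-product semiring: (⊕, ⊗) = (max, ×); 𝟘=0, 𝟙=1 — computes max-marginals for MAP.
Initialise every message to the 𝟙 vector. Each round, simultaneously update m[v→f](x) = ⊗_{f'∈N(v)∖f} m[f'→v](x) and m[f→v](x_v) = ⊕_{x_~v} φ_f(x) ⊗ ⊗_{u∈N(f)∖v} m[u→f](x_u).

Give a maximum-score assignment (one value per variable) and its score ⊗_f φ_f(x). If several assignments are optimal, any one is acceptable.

init: all messages = 𝟙 over 2 values
r1 m[φ0→X4] = [8, 9]
r1 m[φ0→X5] = [8, 9]
r1 m[φ0→X1] = [8, 9]
r1 m[φ1→X5] = [9, 8]
r1 m[φ1→X11] = [9, 8]
r1 m[φ1→X6] = [8, 9]
r1 m[φ2→X4] = [2, 1]
r1 m[φ3→X6] = [5, 5]
r1 m[φ4→X6] = [7, 3]
r1 m[φ5→X5] = [3, 5]
r1 m[φ6→X5] = [8, 3]
r1 m[X4→φ0] = [1, 1]
r1 m[X4→φ2] = [1, 1]
r1 m[X5→φ0] = [1, 1]
r1 m[X5→φ1] = [1, 1]
r1 m[X5→φ5] = [1, 1]
r1 m[X5→φ6] = [1, 1]
r1 m[X11→φ1] = [1, 1]
r1 m[X6→φ1] = [1, 1]
r1 m[X6→φ3] = [1, 1]
r1 m[X6→φ4] = [1, 1]
r1 m[X1→φ0] = [1, 1]
r2 m[φ0→X4] = [8, 9]
r2 m[φ0→X5] = [8, 9]
r2 m[φ0→X1] = [8, 9]
r2 m[φ1→X5] = [9, 8]
r2 m[φ1→X11] = [9, 8]
r2 m[φ1→X6] = [8, 9]
r2 m[φ2→X4] = [2, 1]
r2 m[φ3→X6] = [5, 5]
r2 m[φ4→X6] = [7, 3]
r2 m[φ5→X5] = [3, 5]
r2 m[φ6→X5] = [8, 3]
r2 m[X4→φ0] = [2, 1]
r2 m[X4→φ2] = [8, 9]
r2 m[X5→φ0] = [216, 120]
r2 m[X5→φ1] = [192, 135]
r2 m[X5→φ5] = [576, 216]
r2 m[X5→φ6] = [216, 360]
r2 m[X11→φ1] = [1, 1]
r2 m[X6→φ1] = [35, 15]
r2 m[X6→φ3] = [56, 27]
r2 m[X6→φ4] = [40, 45]
r2 m[X1→φ0] = [1, 1]
r3 m[φ0→X4] = [1728, 1728]
r3 m[φ0→X5] = [16, 12]
r3 m[φ0→X1] = [2160, 3456]
r3 m[φ1→X5] = [135, 280]
r3 m[φ1→X11] = [25920, 37800]
r3 m[φ1→X6] = [1080, 1728]
r3 m[φ2→X4] = [2, 1]
r3 m[φ3→X6] = [5, 5]
r3 m[φ4→X6] = [7, 3]
r3 m[φ5→X5] = [3, 5]
r3 m[φ6→X5] = [8, 3]
r3 m[X4→φ0] = [2, 1]
r3 m[X4→φ2] = [8, 9]
r3 m[X5→φ0] = [216, 120]
r3 m[X5→φ1] = [192, 135]
r3 m[X5→φ5] = [576, 216]
r3 m[X5→φ6] = [216, 360]
r3 m[X11→φ1] = [1, 1]
r3 m[X6→φ1] = [35, 15]
r3 m[X6→φ3] = [56, 27]
r3 m[X6→φ4] = [40, 45]
r3 m[X1→φ0] = [1, 1]
r4 m[φ0→X4] = [1728, 1728]
r4 m[φ0→X5] = [16, 12]
r4 m[φ0→X1] = [2160, 3456]
r4 m[φ1→X5] = [135, 280]
r4 m[φ1→X11] = [25920, 37800]
r4 m[φ1→X6] = [1080, 1728]
r4 m[φ2→X4] = [2, 1]
r4 m[φ3→X6] = [5, 5]
r4 m[φ4→X6] = [7, 3]
r4 m[φ5→X5] = [3, 5]
r4 m[φ6→X5] = [8, 3]
r4 m[X4→φ0] = [2, 1]
r4 m[X4→φ2] = [1728, 1728]
r4 m[X5→φ0] = [3240, 4200]
r4 m[X5→φ1] = [384, 180]
r4 m[X5→φ5] = [17280, 10080]
r4 m[X5→φ6] = [6480, 16800]
r4 m[X11→φ1] = [1, 1]
r4 m[X6→φ1] = [35, 15]
r4 m[X6→φ3] = [7560, 5184]
r4 m[X6→φ4] = [5400, 8640]
r4 m[X1→φ0] = [1, 1]
r5 m[φ0→X4] = [25920, 37800]
r5 m[φ0→X5] = [16, 12]
r5 m[φ0→X1] = [33600, 51840]
r5 m[φ1→X5] = [135, 280]
r5 m[φ1→X11] = [51840, 50400]
r5 m[φ1→X6] = [1440, 3456]
r5 m[φ2→X4] = [2, 1]
r5 m[φ3→X6] = [5, 5]
r5 m[φ4→X6] = [7, 3]
r5 m[φ5→X5] = [3, 5]
r5 m[φ6→X5] = [8, 3]
r5 m[X4→φ0] = [2, 1]
r5 m[X4→φ2] = [1728, 1728]
r5 m[X5→φ0] = [3240, 4200]
r5 m[X5→φ1] = [384, 180]
r5 m[X5→φ5] = [17280, 10080]
r5 m[X5→φ6] = [6480, 16800]
r5 m[X11→φ1] = [1, 1]
r5 m[X6→φ1] = [35, 15]
r5 m[X6→φ3] = [7560, 5184]
r5 m[X6→φ4] = [5400, 8640]
r5 m[X1→φ0] = [1, 1]
r6 m[φ0→X4] = [25920, 37800]
r6 m[φ0→X5] = [16, 12]
r6 m[φ0→X1] = [33600, 51840]
r6 m[φ1→X5] = [135, 280]
r6 m[φ1→X11] = [51840, 50400]
r6 m[φ1→X6] = [1440, 3456]
r6 m[φ2→X4] = [2, 1]
r6 m[φ3→X6] = [5, 5]
r6 m[φ4→X6] = [7, 3]
r6 m[φ5→X5] = [3, 5]
r6 m[φ6→X5] = [8, 3]
r6 m[X4→φ0] = [2, 1]
r6 m[X4→φ2] = [25920, 37800]
r6 m[X5→φ0] = [3240, 4200]
r6 m[X5→φ1] = [384, 180]
r6 m[X5→φ5] = [17280, 10080]
r6 m[X5→φ6] = [6480, 16800]
r6 m[X11→φ1] = [1, 1]
r6 m[X6→φ1] = [35, 15]
r6 m[X6→φ3] = [10080, 10368]
r6 m[X6→φ4] = [7200, 17280]
r6 m[X1→φ0] = [1, 1]
r7 m[φ0→X4] = [25920, 37800]
r7 m[φ0→X5] = [16, 12]
r7 m[φ0→X1] = [33600, 51840]
r7 m[φ1→X5] = [135, 280]
r7 m[φ1→X11] = [51840, 50400]
r7 m[φ1→X6] = [1440, 3456]
r7 m[φ2→X4] = [2, 1]
r7 m[φ3→X6] = [5, 5]
r7 m[φ4→X6] = [7, 3]
r7 m[φ5→X5] = [3, 5]
r7 m[φ6→X5] = [8, 3]
r7 m[X4→φ0] = [2, 1]
r7 m[X4→φ2] = [25920, 37800]
r7 m[X5→φ0] = [3240, 4200]
r7 m[X5→φ1] = [384, 180]
r7 m[X5→φ5] = [17280, 10080]
r7 m[X5→φ6] = [6480, 16800]
r7 m[X11→φ1] = [1, 1]
r7 m[X6→φ1] = [35, 15]
r7 m[X6→φ3] = [10080, 10368]
r7 m[X6→φ4] = [7200, 17280]
r7 m[X1→φ0] = [1, 1]
fixed point reached at round 7
traceback from X4: (X4=0, X5=0, X11=0, X6=1, X1=1), score=51840

assignment: (X4=0, X5=0, X11=0, X6=1, X1=1); score = 51840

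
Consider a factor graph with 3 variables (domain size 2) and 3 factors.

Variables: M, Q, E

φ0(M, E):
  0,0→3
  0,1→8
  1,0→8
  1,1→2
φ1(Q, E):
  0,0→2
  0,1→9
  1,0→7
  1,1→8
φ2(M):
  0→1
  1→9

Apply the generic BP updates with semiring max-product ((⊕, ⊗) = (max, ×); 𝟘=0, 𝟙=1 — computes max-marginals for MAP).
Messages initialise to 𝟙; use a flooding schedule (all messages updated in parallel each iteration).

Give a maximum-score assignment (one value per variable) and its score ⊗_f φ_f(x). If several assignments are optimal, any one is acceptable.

assignment: (M=1, Q=1, E=0); score = 504

init: all messages = 𝟙 over 2 values
r1 m[φ0→M] = [8, 8]
r1 m[φ0→E] = [8, 8]
r1 m[φ1→Q] = [9, 8]
r1 m[φ1→E] = [7, 9]
r1 m[φ2→M] = [1, 9]
r1 m[M→φ0] = [1, 1]
r1 m[M→φ2] = [1, 1]
r1 m[Q→φ1] = [1, 1]
r1 m[E→φ0] = [1, 1]
r1 m[E→φ1] = [1, 1]
r2 m[φ0→M] = [8, 8]
r2 m[φ0→E] = [8, 8]
r2 m[φ1→Q] = [9, 8]
r2 m[φ1→E] = [7, 9]
r2 m[φ2→M] = [1, 9]
r2 m[M→φ0] = [1, 9]
r2 m[M→φ2] = [8, 8]
r2 m[Q→φ1] = [1, 1]
r2 m[E→φ0] = [7, 9]
r2 m[E→φ1] = [8, 8]
r3 m[φ0→M] = [72, 56]
r3 m[φ0→E] = [72, 18]
r3 m[φ1→Q] = [72, 64]
r3 m[φ1→E] = [7, 9]
r3 m[φ2→M] = [1, 9]
r3 m[M→φ0] = [1, 9]
r3 m[M→φ2] = [8, 8]
r3 m[Q→φ1] = [1, 1]
r3 m[E→φ0] = [7, 9]
r3 m[E→φ1] = [8, 8]
r4 m[φ0→M] = [72, 56]
r4 m[φ0→E] = [72, 18]
r4 m[φ1→Q] = [72, 64]
r4 m[φ1→E] = [7, 9]
r4 m[φ2→M] = [1, 9]
r4 m[M→φ0] = [1, 9]
r4 m[M→φ2] = [72, 56]
r4 m[Q→φ1] = [1, 1]
r4 m[E→φ0] = [7, 9]
r4 m[E→φ1] = [72, 18]
r5 m[φ0→M] = [72, 56]
r5 m[φ0→E] = [72, 18]
r5 m[φ1→Q] = [162, 504]
r5 m[φ1→E] = [7, 9]
r5 m[φ2→M] = [1, 9]
r5 m[M→φ0] = [1, 9]
r5 m[M→φ2] = [72, 56]
r5 m[Q→φ1] = [1, 1]
r5 m[E→φ0] = [7, 9]
r5 m[E→φ1] = [72, 18]
r6 m[φ0→M] = [72, 56]
r6 m[φ0→E] = [72, 18]
r6 m[φ1→Q] = [162, 504]
r6 m[φ1→E] = [7, 9]
r6 m[φ2→M] = [1, 9]
r6 m[M→φ0] = [1, 9]
r6 m[M→φ2] = [72, 56]
r6 m[Q→φ1] = [1, 1]
r6 m[E→φ0] = [7, 9]
r6 m[E→φ1] = [72, 18]
fixed point reached at round 6
traceback from M: (M=1, Q=1, E=0), score=504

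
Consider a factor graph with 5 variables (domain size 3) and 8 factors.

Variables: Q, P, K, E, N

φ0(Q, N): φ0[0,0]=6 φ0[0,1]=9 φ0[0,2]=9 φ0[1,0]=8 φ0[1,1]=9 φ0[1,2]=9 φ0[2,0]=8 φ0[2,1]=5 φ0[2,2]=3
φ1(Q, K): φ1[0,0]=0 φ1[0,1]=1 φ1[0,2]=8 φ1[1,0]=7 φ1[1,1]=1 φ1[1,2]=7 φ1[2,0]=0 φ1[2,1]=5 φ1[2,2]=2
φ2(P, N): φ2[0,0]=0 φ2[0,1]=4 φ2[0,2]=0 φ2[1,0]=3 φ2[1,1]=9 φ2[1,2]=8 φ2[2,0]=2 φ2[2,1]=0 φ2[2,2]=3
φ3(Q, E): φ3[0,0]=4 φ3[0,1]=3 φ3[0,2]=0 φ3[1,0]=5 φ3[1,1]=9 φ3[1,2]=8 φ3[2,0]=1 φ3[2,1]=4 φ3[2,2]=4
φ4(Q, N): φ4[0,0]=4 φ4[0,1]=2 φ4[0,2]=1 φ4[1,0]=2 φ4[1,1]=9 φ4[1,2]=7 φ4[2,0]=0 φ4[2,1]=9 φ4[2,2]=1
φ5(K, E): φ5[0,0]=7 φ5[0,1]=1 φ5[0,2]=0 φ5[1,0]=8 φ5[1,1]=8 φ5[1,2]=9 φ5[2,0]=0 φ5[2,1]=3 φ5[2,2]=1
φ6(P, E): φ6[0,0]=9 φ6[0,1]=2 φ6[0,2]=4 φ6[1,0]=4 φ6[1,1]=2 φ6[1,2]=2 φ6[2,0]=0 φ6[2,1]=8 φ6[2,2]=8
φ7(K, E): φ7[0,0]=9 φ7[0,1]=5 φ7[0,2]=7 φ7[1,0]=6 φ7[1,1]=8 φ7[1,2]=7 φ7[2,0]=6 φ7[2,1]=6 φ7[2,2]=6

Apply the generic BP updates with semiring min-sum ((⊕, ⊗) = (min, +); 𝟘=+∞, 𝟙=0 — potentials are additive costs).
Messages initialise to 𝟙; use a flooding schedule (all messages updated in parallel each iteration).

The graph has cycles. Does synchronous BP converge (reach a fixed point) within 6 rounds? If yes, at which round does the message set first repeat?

NOT CONVERGED within 6 rounds

init: all messages = 𝟙 over 3 values
r1 m[φ0→Q] = [6, 8, 3]
r1 m[φ0→N] = [6, 5, 3]
r1 m[φ1→Q] = [0, 1, 0]
r1 m[φ1→K] = [0, 1, 2]
r1 m[φ2→P] = [0, 3, 0]
r1 m[φ2→N] = [0, 0, 0]
r1 m[φ3→Q] = [0, 5, 1]
r1 m[φ3→E] = [1, 3, 0]
r1 m[φ4→Q] = [1, 2, 0]
r1 m[φ4→N] = [0, 2, 1]
r1 m[φ5→K] = [0, 8, 0]
r1 m[φ5→E] = [0, 1, 0]
r1 m[φ6→P] = [2, 2, 0]
r1 m[φ6→E] = [0, 2, 2]
r1 m[φ7→K] = [5, 6, 6]
r1 m[φ7→E] = [6, 5, 6]
r1 m[Q→φ0] = [0, 0, 0]
r1 m[Q→φ1] = [0, 0, 0]
r1 m[Q→φ3] = [0, 0, 0]
r1 m[Q→φ4] = [0, 0, 0]
r1 m[P→φ2] = [0, 0, 0]
r1 m[P→φ6] = [0, 0, 0]
r1 m[K→φ1] = [0, 0, 0]
r1 m[K→φ5] = [0, 0, 0]
r1 m[K→φ7] = [0, 0, 0]
r1 m[E→φ3] = [0, 0, 0]
r1 m[E→φ5] = [0, 0, 0]
r1 m[E→φ6] = [0, 0, 0]
r1 m[E→φ7] = [0, 0, 0]
r1 m[N→φ0] = [0, 0, 0]
r1 m[N→φ2] = [0, 0, 0]
r1 m[N→φ4] = [0, 0, 0]
r2 m[φ0→Q] = [6, 8, 3]
r2 m[φ0→N] = [6, 5, 3]
r2 m[φ1→Q] = [0, 1, 0]
r2 m[φ1→K] = [0, 1, 2]
r2 m[φ2→P] = [0, 3, 0]
r2 m[φ2→N] = [0, 0, 0]
r2 m[φ3→Q] = [0, 5, 1]
r2 m[φ3→E] = [1, 3, 0]
r2 m[φ4→Q] = [1, 2, 0]
r2 m[φ4→N] = [0, 2, 1]
r2 m[φ5→K] = [0, 8, 0]
r2 m[φ5→E] = [0, 1, 0]
r2 m[φ6→P] = [2, 2, 0]
r2 m[φ6→E] = [0, 2, 2]
r2 m[φ7→K] = [5, 6, 6]
r2 m[φ7→E] = [6, 5, 6]
r2 m[Q→φ0] = [1, 8, 1]
r2 m[Q→φ1] = [7, 15, 4]
r2 m[Q→φ3] = [7, 11, 3]
r2 m[Q→φ4] = [6, 14, 4]
r2 m[P→φ2] = [2, 2, 0]
r2 m[P→φ6] = [0, 3, 0]
r2 m[K→φ1] = [5, 14, 6]
r2 m[K→φ5] = [5, 7, 8]
r2 m[K→φ7] = [0, 9, 2]
r2 m[E→φ3] = [6, 8, 8]
r2 m[E→φ5] = [7, 10, 8]
r2 m[E→φ6] = [7, 9, 6]
r2 m[E→φ7] = [1, 6, 2]
r2 m[N→φ0] = [0, 2, 1]
r2 m[N→φ2] = [6, 7, 4]
r2 m[N→φ4] = [6, 5, 3]
r3 m[φ0→Q] = [6, 8, 4]
r3 m[φ0→N] = [7, 6, 4]
r3 m[φ1→Q] = [5, 12, 5]
r3 m[φ1→K] = [4, 8, 6]
r3 m[φ2→P] = [4, 9, 7]
r3 m[φ2→N] = [2, 0, 2]
r3 m[φ3→Q] = [8, 11, 7]
r3 m[φ3→E] = [4, 7, 7]
r3 m[φ4→Q] = [4, 8, 4]
r3 m[φ4→N] = [4, 8, 5]
r3 m[φ5→K] = [8, 15, 7]
r3 m[φ5→E] = [8, 6, 5]
r3 m[φ6→P] = [10, 8, 7]
r3 m[φ6→E] = [0, 2, 4]
r3 m[φ7→K] = [9, 7, 7]
r3 m[φ7→E] = [8, 5, 7]
r3 m[Q→φ0] = [1, 8, 1]
r3 m[Q→φ1] = [7, 15, 4]
r3 m[Q→φ3] = [7, 11, 3]
r3 m[Q→φ4] = [6, 14, 4]
r3 m[P→φ2] = [2, 2, 0]
r3 m[P→φ6] = [0, 3, 0]
r3 m[K→φ1] = [5, 14, 6]
r3 m[K→φ5] = [5, 7, 8]
r3 m[K→φ7] = [0, 9, 2]
r3 m[E→φ3] = [6, 8, 8]
r3 m[E→φ5] = [7, 10, 8]
r3 m[E→φ6] = [7, 9, 6]
r3 m[E→φ7] = [1, 6, 2]
r3 m[N→φ0] = [0, 2, 1]
r3 m[N→φ2] = [6, 7, 4]
r3 m[N→φ4] = [6, 5, 3]
r4 m[φ0→Q] = [6, 8, 4]
r4 m[φ0→N] = [7, 6, 4]
r4 m[φ1→Q] = [5, 12, 5]
r4 m[φ1→K] = [4, 8, 6]
r4 m[φ2→P] = [4, 9, 7]
r4 m[φ2→N] = [2, 0, 2]
r4 m[φ3→Q] = [8, 11, 7]
r4 m[φ3→E] = [4, 7, 7]
r4 m[φ4→Q] = [4, 8, 4]
r4 m[φ4→N] = [4, 8, 5]
r4 m[φ5→K] = [8, 15, 7]
r4 m[φ5→E] = [8, 6, 5]
r4 m[φ6→P] = [10, 8, 7]
r4 m[φ6→E] = [0, 2, 4]
r4 m[φ7→K] = [9, 7, 7]
r4 m[φ7→E] = [8, 5, 7]
r4 m[Q→φ0] = [17, 31, 16]
r4 m[Q→φ1] = [18, 27, 15]
r4 m[Q→φ3] = [15, 28, 13]
r4 m[Q→φ4] = [19, 31, 16]
r4 m[P→φ2] = [10, 8, 7]
r4 m[P→φ6] = [4, 9, 7]
r4 m[K→φ1] = [17, 22, 14]
r4 m[K→φ5] = [13, 15, 13]
r4 m[K→φ7] = [12, 23, 13]
r4 m[E→φ3] = [16, 13, 16]
r4 m[E→φ5] = [12, 14, 18]
r4 m[E→φ6] = [20, 18, 19]
r4 m[E→φ7] = [12, 15, 16]
r4 m[N→φ0] = [6, 8, 7]
r4 m[N→φ2] = [11, 14, 9]
r4 m[N→φ4] = [9, 6, 6]
r5 m[φ0→Q] = [12, 14, 10]
r5 m[φ0→N] = [23, 21, 19]
r5 m[φ1→Q] = [17, 21, 16]
r5 m[φ1→K] = [15, 19, 17]
r5 m[φ2→P] = [9, 14, 12]
r5 m[φ2→N] = [9, 7, 10]
r5 m[φ3→Q] = [16, 21, 17]
r5 m[φ3→E] = [14, 17, 15]
r5 m[φ4→Q] = [7, 11, 7]
r5 m[φ4→N] = [16, 21, 17]
r5 m[φ5→K] = [15, 20, 12]
r5 m[φ5→E] = [13, 14, 13]
r5 m[φ6→P] = [20, 20, 20]
r5 m[φ6→E] = [7, 6, 8]
r5 m[φ7→K] = [20, 18, 18]
r5 m[φ7→E] = [19, 17, 19]
r5 m[Q→φ0] = [17, 31, 16]
r5 m[Q→φ1] = [18, 27, 15]
r5 m[Q→φ3] = [15, 28, 13]
r5 m[Q→φ4] = [19, 31, 16]
r5 m[P→φ2] = [10, 8, 7]
r5 m[P→φ6] = [4, 9, 7]
r5 m[K→φ1] = [17, 22, 14]
r5 m[K→φ5] = [13, 15, 13]
r5 m[K→φ7] = [12, 23, 13]
r5 m[E→φ3] = [16, 13, 16]
r5 m[E→φ5] = [12, 14, 18]
r5 m[E→φ6] = [20, 18, 19]
r5 m[E→φ7] = [12, 15, 16]
r5 m[N→φ0] = [6, 8, 7]
r5 m[N→φ2] = [11, 14, 9]
r5 m[N→φ4] = [9, 6, 6]
r6 m[φ0→Q] = [12, 14, 10]
r6 m[φ0→N] = [23, 21, 19]
r6 m[φ1→Q] = [17, 21, 16]
r6 m[φ1→K] = [15, 19, 17]
r6 m[φ2→P] = [9, 14, 12]
r6 m[φ2→N] = [9, 7, 10]
r6 m[φ3→Q] = [16, 21, 17]
r6 m[φ3→E] = [14, 17, 15]
r6 m[φ4→Q] = [7, 11, 7]
r6 m[φ4→N] = [16, 21, 17]
r6 m[φ5→K] = [15, 20, 12]
r6 m[φ5→E] = [13, 14, 13]
r6 m[φ6→P] = [20, 20, 20]
r6 m[φ6→E] = [7, 6, 8]
r6 m[φ7→K] = [20, 18, 18]
r6 m[φ7→E] = [19, 17, 19]
r6 m[Q→φ0] = [40, 53, 40]
r6 m[Q→φ1] = [35, 46, 34]
r6 m[Q→φ3] = [36, 46, 33]
r6 m[Q→φ4] = [45, 56, 43]
r6 m[P→φ2] = [20, 20, 20]
r6 m[P→φ6] = [9, 14, 12]
r6 m[K→φ1] = [35, 38, 30]
r6 m[K→φ5] = [35, 37, 35]
r6 m[K→φ7] = [30, 39, 29]
r6 m[E→φ3] = [39, 37, 40]
r6 m[E→φ5] = [40, 40, 42]
r6 m[E→φ6] = [46, 48, 47]
r6 m[E→φ7] = [34, 37, 36]
r6 m[N→φ0] = [25, 28, 27]
r6 m[N→φ2] = [39, 42, 36]
r6 m[N→φ4] = [32, 28, 29]
no fixed point within 6 rounds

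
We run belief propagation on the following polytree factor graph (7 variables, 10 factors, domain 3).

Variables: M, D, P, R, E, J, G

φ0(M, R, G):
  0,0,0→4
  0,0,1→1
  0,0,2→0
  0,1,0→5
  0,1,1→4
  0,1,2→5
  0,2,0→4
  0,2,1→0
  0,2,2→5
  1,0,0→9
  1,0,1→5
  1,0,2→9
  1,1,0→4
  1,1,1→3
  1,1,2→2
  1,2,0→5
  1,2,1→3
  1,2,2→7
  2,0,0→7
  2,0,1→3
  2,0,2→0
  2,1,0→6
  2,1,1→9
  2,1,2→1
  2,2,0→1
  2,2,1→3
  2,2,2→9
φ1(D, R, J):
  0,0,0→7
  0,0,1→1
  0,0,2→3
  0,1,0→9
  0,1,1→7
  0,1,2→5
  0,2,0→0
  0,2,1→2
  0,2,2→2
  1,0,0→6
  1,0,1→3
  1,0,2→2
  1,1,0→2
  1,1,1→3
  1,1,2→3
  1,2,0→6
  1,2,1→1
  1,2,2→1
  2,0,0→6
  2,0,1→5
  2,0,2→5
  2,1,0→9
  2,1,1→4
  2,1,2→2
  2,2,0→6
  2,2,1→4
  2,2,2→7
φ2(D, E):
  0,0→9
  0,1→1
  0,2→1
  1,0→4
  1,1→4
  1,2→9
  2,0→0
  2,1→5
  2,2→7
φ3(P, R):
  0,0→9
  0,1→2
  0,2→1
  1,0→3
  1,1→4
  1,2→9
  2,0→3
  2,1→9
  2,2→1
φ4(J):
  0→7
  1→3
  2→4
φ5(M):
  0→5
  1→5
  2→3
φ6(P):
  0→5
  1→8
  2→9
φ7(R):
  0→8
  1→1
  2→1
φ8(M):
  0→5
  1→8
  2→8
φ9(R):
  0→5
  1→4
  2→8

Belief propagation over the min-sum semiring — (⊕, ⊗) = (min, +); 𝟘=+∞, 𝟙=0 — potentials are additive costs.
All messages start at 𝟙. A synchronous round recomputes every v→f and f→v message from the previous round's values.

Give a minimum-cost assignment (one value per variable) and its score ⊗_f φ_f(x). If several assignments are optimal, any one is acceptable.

init: all messages = 𝟙 over 3 values
r1 m[φ0→M] = [0, 2, 0]
r1 m[φ0→R] = [0, 1, 0]
r1 m[φ0→G] = [1, 0, 0]
r1 m[φ1→D] = [0, 1, 2]
r1 m[φ1→R] = [1, 2, 0]
r1 m[φ1→J] = [0, 1, 1]
r1 m[φ2→D] = [1, 4, 0]
r1 m[φ2→E] = [0, 1, 1]
r1 m[φ3→P] = [1, 3, 1]
r1 m[φ3→R] = [3, 2, 1]
r1 m[φ4→J] = [7, 3, 4]
r1 m[φ5→M] = [5, 5, 3]
r1 m[φ6→P] = [5, 8, 9]
r1 m[φ7→R] = [8, 1, 1]
r1 m[φ8→M] = [5, 8, 8]
r1 m[φ9→R] = [5, 4, 8]
r1 m[M→φ0] = [0, 0, 0]
r1 m[M→φ5] = [0, 0, 0]
r1 m[M→φ8] = [0, 0, 0]
r1 m[D→φ1] = [0, 0, 0]
r1 m[D→φ2] = [0, 0, 0]
r1 m[P→φ3] = [0, 0, 0]
r1 m[P→φ6] = [0, 0, 0]
r1 m[R→φ0] = [0, 0, 0]
r1 m[R→φ1] = [0, 0, 0]
r1 m[R→φ3] = [0, 0, 0]
r1 m[R→φ7] = [0, 0, 0]
r1 m[R→φ9] = [0, 0, 0]
r1 m[E→φ2] = [0, 0, 0]
r1 m[J→φ1] = [0, 0, 0]
r1 m[J→φ4] = [0, 0, 0]
r1 m[G→φ0] = [0, 0, 0]
r2 m[φ0→M] = [0, 2, 0]
r2 m[φ0→R] = [0, 1, 0]
r2 m[φ0→G] = [1, 0, 0]
r2 m[φ1→D] = [0, 1, 2]
r2 m[φ1→R] = [1, 2, 0]
r2 m[φ1→J] = [0, 1, 1]
r2 m[φ2→D] = [1, 4, 0]
r2 m[φ2→E] = [0, 1, 1]
r2 m[φ3→P] = [1, 3, 1]
r2 m[φ3→R] = [3, 2, 1]
r2 m[φ4→J] = [7, 3, 4]
r2 m[φ5→M] = [5, 5, 3]
r2 m[φ6→P] = [5, 8, 9]
r2 m[φ7→R] = [8, 1, 1]
r2 m[φ8→M] = [5, 8, 8]
r2 m[φ9→R] = [5, 4, 8]
r2 m[M→φ0] = [10, 13, 11]
r2 m[M→φ5] = [5, 10, 8]
r2 m[M→φ8] = [5, 7, 3]
r2 m[D→φ1] = [1, 4, 0]
r2 m[D→φ2] = [0, 1, 2]
r2 m[P→φ3] = [5, 8, 9]
r2 m[P→φ6] = [1, 3, 1]
r2 m[R→φ0] = [17, 9, 10]
r2 m[R→φ1] = [16, 8, 10]
r2 m[R→φ3] = [14, 8, 9]
r2 m[R→φ7] = [9, 9, 9]
r2 m[R→φ9] = [12, 6, 2]
r2 m[E→φ2] = [0, 0, 0]
r2 m[J→φ1] = [7, 3, 4]
r2 m[J→φ4] = [0, 1, 1]
r2 m[G→φ0] = [0, 0, 0]
r3 m[φ0→M] = [10, 11, 10]
r3 m[φ0→R] = [10, 12, 10]
r3 m[φ0→G] = [22, 20, 21]
r3 m[φ1→D] = [15, 14, 14]
r3 m[φ1→R] = [5, 6, 6]
r3 m[φ1→J] = [11, 12, 10]
r3 m[φ2→D] = [1, 4, 0]
r3 m[φ2→E] = [2, 1, 1]
r3 m[φ3→P] = [10, 12, 10]
r3 m[φ3→R] = [11, 7, 6]
r3 m[φ4→J] = [7, 3, 4]
r3 m[φ5→M] = [5, 5, 3]
r3 m[φ6→P] = [5, 8, 9]
r3 m[φ7→R] = [8, 1, 1]
r3 m[φ8→M] = [5, 8, 8]
r3 m[φ9→R] = [5, 4, 8]
r3 m[M→φ0] = [10, 13, 11]
r3 m[M→φ5] = [5, 10, 8]
r3 m[M→φ8] = [5, 7, 3]
r3 m[D→φ1] = [1, 4, 0]
r3 m[D→φ2] = [0, 1, 2]
r3 m[P→φ3] = [5, 8, 9]
r3 m[P→φ6] = [1, 3, 1]
r3 m[R→φ0] = [17, 9, 10]
r3 m[R→φ1] = [16, 8, 10]
r3 m[R→φ3] = [14, 8, 9]
r3 m[R→φ7] = [9, 9, 9]
r3 m[R→φ9] = [12, 6, 2]
r3 m[E→φ2] = [0, 0, 0]
r3 m[J→φ1] = [7, 3, 4]
r3 m[J→φ4] = [0, 1, 1]
r3 m[G→φ0] = [0, 0, 0]
r4 m[φ0→M] = [10, 11, 10]
r4 m[φ0→R] = [10, 12, 10]
r4 m[φ0→G] = [22, 20, 21]
r4 m[φ1→D] = [15, 14, 14]
r4 m[φ1→R] = [5, 6, 6]
r4 m[φ1→J] = [11, 12, 10]
r4 m[φ2→D] = [1, 4, 0]
r4 m[φ2→E] = [2, 1, 1]
r4 m[φ3→P] = [10, 12, 10]
r4 m[φ3→R] = [11, 7, 6]
r4 m[φ4→J] = [7, 3, 4]
r4 m[φ5→M] = [5, 5, 3]
r4 m[φ6→P] = [5, 8, 9]
r4 m[φ7→R] = [8, 1, 1]
r4 m[φ8→M] = [5, 8, 8]
r4 m[φ9→R] = [5, 4, 8]
r4 m[M→φ0] = [10, 13, 11]
r4 m[M→φ5] = [15, 19, 18]
r4 m[M→φ8] = [15, 16, 13]
r4 m[D→φ1] = [1, 4, 0]
r4 m[D→φ2] = [15, 14, 14]
r4 m[P→φ3] = [5, 8, 9]
r4 m[P→φ6] = [10, 12, 10]
r4 m[R→φ0] = [29, 18, 21]
r4 m[R→φ1] = [34, 24, 25]
r4 m[R→φ3] = [28, 23, 25]
r4 m[R→φ7] = [31, 29, 30]
r4 m[R→φ9] = [34, 26, 23]
r4 m[E→φ2] = [0, 0, 0]
r4 m[J→φ1] = [7, 3, 4]
r4 m[J→φ4] = [11, 12, 10]
r4 m[G→φ0] = [0, 0, 0]
r5 m[φ0→M] = [21, 20, 19]
r5 m[φ0→R] = [10, 12, 10]
r5 m[φ0→G] = [33, 31, 30]
r5 m[φ1→D] = [30, 29, 30]
r5 m[φ1→R] = [5, 6, 6]
r5 m[φ1→J] = [26, 28, 26]
r5 m[φ2→D] = [1, 4, 0]
r5 m[φ2→E] = [14, 16, 16]
r5 m[φ3→P] = [25, 27, 26]
r5 m[φ3→R] = [11, 7, 6]
r5 m[φ4→J] = [7, 3, 4]
r5 m[φ5→M] = [5, 5, 3]
r5 m[φ6→P] = [5, 8, 9]
r5 m[φ7→R] = [8, 1, 1]
r5 m[φ8→M] = [5, 8, 8]
r5 m[φ9→R] = [5, 4, 8]
r5 m[M→φ0] = [10, 13, 11]
r5 m[M→φ5] = [15, 19, 18]
r5 m[M→φ8] = [15, 16, 13]
r5 m[D→φ1] = [1, 4, 0]
r5 m[D→φ2] = [15, 14, 14]
r5 m[P→φ3] = [5, 8, 9]
r5 m[P→φ6] = [10, 12, 10]
r5 m[R→φ0] = [29, 18, 21]
r5 m[R→φ1] = [34, 24, 25]
r5 m[R→φ3] = [28, 23, 25]
r5 m[R→φ7] = [31, 29, 30]
r5 m[R→φ9] = [34, 26, 23]
r5 m[E→φ2] = [0, 0, 0]
r5 m[J→φ1] = [7, 3, 4]
r5 m[J→φ4] = [11, 12, 10]
r5 m[G→φ0] = [0, 0, 0]
r6 m[φ0→M] = [21, 20, 19]
r6 m[φ0→R] = [10, 12, 10]
r6 m[φ0→G] = [33, 31, 30]
r6 m[φ1→D] = [30, 29, 30]
r6 m[φ1→R] = [5, 6, 6]
r6 m[φ1→J] = [26, 28, 26]
r6 m[φ2→D] = [1, 4, 0]
r6 m[φ2→E] = [14, 16, 16]
r6 m[φ3→P] = [25, 27, 26]
r6 m[φ3→R] = [11, 7, 6]
r6 m[φ4→J] = [7, 3, 4]
r6 m[φ5→M] = [5, 5, 3]
r6 m[φ6→P] = [5, 8, 9]
r6 m[φ7→R] = [8, 1, 1]
r6 m[φ8→M] = [5, 8, 8]
r6 m[φ9→R] = [5, 4, 8]
r6 m[M→φ0] = [10, 13, 11]
r6 m[M→φ5] = [26, 28, 27]
r6 m[M→φ8] = [26, 25, 22]
r6 m[D→φ1] = [1, 4, 0]
r6 m[D→φ2] = [30, 29, 30]
r6 m[P→φ3] = [5, 8, 9]
r6 m[P→φ6] = [25, 27, 26]
r6 m[R→φ0] = [29, 18, 21]
r6 m[R→φ1] = [34, 24, 25]
r6 m[R→φ3] = [28, 23, 25]
r6 m[R→φ7] = [31, 29, 30]
r6 m[R→φ9] = [34, 26, 23]
r6 m[E→φ2] = [0, 0, 0]
r6 m[J→φ1] = [7, 3, 4]
r6 m[J→φ4] = [26, 28, 26]
r6 m[G→φ0] = [0, 0, 0]
r7 m[φ0→M] = [21, 20, 19]
r7 m[φ0→R] = [10, 12, 10]
r7 m[φ0→G] = [33, 31, 30]
r7 m[φ1→D] = [30, 29, 30]
r7 m[φ1→R] = [5, 6, 6]
r7 m[φ1→J] = [26, 28, 26]
r7 m[φ2→D] = [1, 4, 0]
r7 m[φ2→E] = [30, 31, 31]
r7 m[φ3→P] = [25, 27, 26]
r7 m[φ3→R] = [11, 7, 6]
r7 m[φ4→J] = [7, 3, 4]
r7 m[φ5→M] = [5, 5, 3]
r7 m[φ6→P] = [5, 8, 9]
r7 m[φ7→R] = [8, 1, 1]
r7 m[φ8→M] = [5, 8, 8]
r7 m[φ9→R] = [5, 4, 8]
r7 m[M→φ0] = [10, 13, 11]
r7 m[M→φ5] = [26, 28, 27]
r7 m[M→φ8] = [26, 25, 22]
r7 m[D→φ1] = [1, 4, 0]
r7 m[D→φ2] = [30, 29, 30]
r7 m[P→φ3] = [5, 8, 9]
r7 m[P→φ6] = [25, 27, 26]
r7 m[R→φ0] = [29, 18, 21]
r7 m[R→φ1] = [34, 24, 25]
r7 m[R→φ3] = [28, 23, 25]
r7 m[R→φ7] = [31, 29, 30]
r7 m[R→φ9] = [34, 26, 23]
r7 m[E→φ2] = [0, 0, 0]
r7 m[J→φ1] = [7, 3, 4]
r7 m[J→φ4] = [26, 28, 26]
r7 m[G→φ0] = [0, 0, 0]
r8 m[φ0→M] = [21, 20, 19]
r8 m[φ0→R] = [10, 12, 10]
r8 m[φ0→G] = [33, 31, 30]
r8 m[φ1→D] = [30, 29, 30]
r8 m[φ1→R] = [5, 6, 6]
r8 m[φ1→J] = [26, 28, 26]
r8 m[φ2→D] = [1, 4, 0]
r8 m[φ2→E] = [30, 31, 31]
r8 m[φ3→P] = [25, 27, 26]
r8 m[φ3→R] = [11, 7, 6]
r8 m[φ4→J] = [7, 3, 4]
r8 m[φ5→M] = [5, 5, 3]
r8 m[φ6→P] = [5, 8, 9]
r8 m[φ7→R] = [8, 1, 1]
r8 m[φ8→M] = [5, 8, 8]
r8 m[φ9→R] = [5, 4, 8]
r8 m[M→φ0] = [10, 13, 11]
r8 m[M→φ5] = [26, 28, 27]
r8 m[M→φ8] = [26, 25, 22]
r8 m[D→φ1] = [1, 4, 0]
r8 m[D→φ2] = [30, 29, 30]
r8 m[P→φ3] = [5, 8, 9]
r8 m[P→φ6] = [25, 27, 26]
r8 m[R→φ0] = [29, 18, 21]
r8 m[R→φ1] = [34, 24, 25]
r8 m[R→φ3] = [28, 23, 25]
r8 m[R→φ7] = [31, 29, 30]
r8 m[R→φ9] = [34, 26, 23]
r8 m[E→φ2] = [0, 0, 0]
r8 m[J→φ1] = [7, 3, 4]
r8 m[J→φ4] = [26, 28, 26]
r8 m[G→φ0] = [0, 0, 0]
fixed point reached at round 8
traceback from M: (M=2, D=2, P=0, R=1, E=0, J=2, G=2), score=30

assignment: (M=2, D=2, P=0, R=1, E=0, J=2, G=2); score = 30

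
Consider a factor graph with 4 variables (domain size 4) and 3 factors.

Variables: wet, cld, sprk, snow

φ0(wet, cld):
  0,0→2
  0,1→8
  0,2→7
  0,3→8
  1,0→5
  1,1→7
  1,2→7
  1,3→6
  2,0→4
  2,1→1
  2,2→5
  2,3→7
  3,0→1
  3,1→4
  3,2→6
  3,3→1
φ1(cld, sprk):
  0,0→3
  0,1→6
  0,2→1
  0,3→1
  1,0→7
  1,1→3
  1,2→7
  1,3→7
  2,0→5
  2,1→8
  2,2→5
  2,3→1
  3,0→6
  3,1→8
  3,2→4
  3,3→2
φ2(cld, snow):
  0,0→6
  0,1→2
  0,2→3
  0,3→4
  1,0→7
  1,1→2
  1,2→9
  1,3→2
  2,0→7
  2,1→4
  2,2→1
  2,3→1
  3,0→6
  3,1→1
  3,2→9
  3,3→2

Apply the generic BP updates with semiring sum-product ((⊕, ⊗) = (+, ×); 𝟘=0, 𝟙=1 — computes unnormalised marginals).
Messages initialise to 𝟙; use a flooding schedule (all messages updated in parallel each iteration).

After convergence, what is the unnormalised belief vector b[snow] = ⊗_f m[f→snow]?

b[snow] = [10117, 3564, 9151, 2843]

init: all messages = 𝟙 over 4 values
r1 m[φ0→wet] = [25, 25, 17, 12]
r1 m[φ0→cld] = [12, 20, 25, 22]
r1 m[φ1→cld] = [11, 24, 19, 20]
r1 m[φ1→sprk] = [21, 25, 17, 11]
r1 m[φ2→cld] = [15, 20, 13, 18]
r1 m[φ2→snow] = [26, 9, 22, 9]
r1 m[wet→φ0] = [1, 1, 1, 1]
r1 m[cld→φ0] = [1, 1, 1, 1]
r1 m[cld→φ1] = [1, 1, 1, 1]
r1 m[cld→φ2] = [1, 1, 1, 1]
r1 m[sprk→φ1] = [1, 1, 1, 1]
r1 m[snow→φ2] = [1, 1, 1, 1]
r2 m[φ0→wet] = [25, 25, 17, 12]
r2 m[φ0→cld] = [12, 20, 25, 22]
r2 m[φ1→cld] = [11, 24, 19, 20]
r2 m[φ1→sprk] = [21, 25, 17, 11]
r2 m[φ2→cld] = [15, 20, 13, 18]
r2 m[φ2→snow] = [26, 9, 22, 9]
r2 m[wet→φ0] = [1, 1, 1, 1]
r2 m[cld→φ0] = [165, 480, 247, 360]
r2 m[cld→φ1] = [180, 400, 325, 396]
r2 m[cld→φ2] = [132, 480, 475, 440]
r2 m[sprk→φ1] = [1, 1, 1, 1]
r2 m[snow→φ2] = [1, 1, 1, 1]
r3 m[φ0→wet] = [8779, 8074, 4895, 3927]
r3 m[φ0→cld] = [12, 20, 25, 22]
r3 m[φ1→cld] = [11, 24, 19, 20]
r3 m[φ1→sprk] = [7341, 8048, 6189, 4097]
r3 m[φ2→cld] = [15, 20, 13, 18]
r3 m[φ2→snow] = [10117, 3564, 9151, 2843]
r3 m[wet→φ0] = [1, 1, 1, 1]
r3 m[cld→φ0] = [165, 480, 247, 360]
r3 m[cld→φ1] = [180, 400, 325, 396]
r3 m[cld→φ2] = [132, 480, 475, 440]
r3 m[sprk→φ1] = [1, 1, 1, 1]
r3 m[snow→φ2] = [1, 1, 1, 1]
r4 m[φ0→wet] = [8779, 8074, 4895, 3927]
r4 m[φ0→cld] = [12, 20, 25, 22]
r4 m[φ1→cld] = [11, 24, 19, 20]
r4 m[φ1→sprk] = [7341, 8048, 6189, 4097]
r4 m[φ2→cld] = [15, 20, 13, 18]
r4 m[φ2→snow] = [10117, 3564, 9151, 2843]
r4 m[wet→φ0] = [1, 1, 1, 1]
r4 m[cld→φ0] = [165, 480, 247, 360]
r4 m[cld→φ1] = [180, 400, 325, 396]
r4 m[cld→φ2] = [132, 480, 475, 440]
r4 m[sprk→φ1] = [1, 1, 1, 1]
r4 m[snow→φ2] = [1, 1, 1, 1]
fixed point reached at round 4
b[snow] = ⊗ incoming = [10117, 3564, 9151, 2843]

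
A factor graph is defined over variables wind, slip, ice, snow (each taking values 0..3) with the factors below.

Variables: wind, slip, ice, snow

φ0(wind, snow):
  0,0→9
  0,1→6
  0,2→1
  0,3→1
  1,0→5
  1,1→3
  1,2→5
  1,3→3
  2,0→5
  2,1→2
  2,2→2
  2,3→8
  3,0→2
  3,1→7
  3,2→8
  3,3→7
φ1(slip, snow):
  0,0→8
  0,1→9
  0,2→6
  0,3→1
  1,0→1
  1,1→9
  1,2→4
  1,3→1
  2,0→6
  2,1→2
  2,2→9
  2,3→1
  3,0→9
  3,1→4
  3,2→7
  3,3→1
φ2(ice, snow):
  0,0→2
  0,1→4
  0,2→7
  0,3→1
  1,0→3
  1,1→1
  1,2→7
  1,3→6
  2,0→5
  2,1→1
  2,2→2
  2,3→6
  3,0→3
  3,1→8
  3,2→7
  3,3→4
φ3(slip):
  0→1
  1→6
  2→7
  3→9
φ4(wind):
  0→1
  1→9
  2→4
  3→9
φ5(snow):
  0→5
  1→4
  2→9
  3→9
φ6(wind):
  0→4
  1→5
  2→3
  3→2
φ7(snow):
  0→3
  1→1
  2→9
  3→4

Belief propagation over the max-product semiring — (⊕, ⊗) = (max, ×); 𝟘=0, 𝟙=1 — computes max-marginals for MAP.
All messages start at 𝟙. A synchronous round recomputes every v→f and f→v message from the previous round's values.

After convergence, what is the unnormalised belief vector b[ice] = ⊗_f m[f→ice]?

b[ice] = [8037225, 8037225, 2296350, 8037225]

init: all messages = 𝟙 over 4 values
r1 m[φ0→wind] = [9, 5, 8, 8]
r1 m[φ0→snow] = [9, 7, 8, 8]
r1 m[φ1→slip] = [9, 9, 9, 9]
r1 m[φ1→snow] = [9, 9, 9, 1]
r1 m[φ2→ice] = [7, 7, 6, 8]
r1 m[φ2→snow] = [5, 8, 7, 6]
r1 m[φ3→slip] = [1, 6, 7, 9]
r1 m[φ4→wind] = [1, 9, 4, 9]
r1 m[φ5→snow] = [5, 4, 9, 9]
r1 m[φ6→wind] = [4, 5, 3, 2]
r1 m[φ7→snow] = [3, 1, 9, 4]
r1 m[wind→φ0] = [1, 1, 1, 1]
r1 m[wind→φ4] = [1, 1, 1, 1]
r1 m[wind→φ6] = [1, 1, 1, 1]
r1 m[slip→φ1] = [1, 1, 1, 1]
r1 m[slip→φ3] = [1, 1, 1, 1]
r1 m[ice→φ2] = [1, 1, 1, 1]
r1 m[snow→φ0] = [1, 1, 1, 1]
r1 m[snow→φ1] = [1, 1, 1, 1]
r1 m[snow→φ2] = [1, 1, 1, 1]
r1 m[snow→φ5] = [1, 1, 1, 1]
r1 m[snow→φ7] = [1, 1, 1, 1]
r2 m[φ0→wind] = [9, 5, 8, 8]
r2 m[φ0→snow] = [9, 7, 8, 8]
r2 m[φ1→slip] = [9, 9, 9, 9]
r2 m[φ1→snow] = [9, 9, 9, 1]
r2 m[φ2→ice] = [7, 7, 6, 8]
r2 m[φ2→snow] = [5, 8, 7, 6]
r2 m[φ3→slip] = [1, 6, 7, 9]
r2 m[φ4→wind] = [1, 9, 4, 9]
r2 m[φ5→snow] = [5, 4, 9, 9]
r2 m[φ6→wind] = [4, 5, 3, 2]
r2 m[φ7→snow] = [3, 1, 9, 4]
r2 m[wind→φ0] = [4, 45, 12, 18]
r2 m[wind→φ4] = [36, 25, 24, 16]
r2 m[wind→φ6] = [9, 45, 32, 72]
r2 m[slip→φ1] = [1, 6, 7, 9]
r2 m[slip→φ3] = [9, 9, 9, 9]
r2 m[ice→φ2] = [1, 1, 1, 1]
r2 m[snow→φ0] = [675, 288, 5103, 216]
r2 m[snow→φ1] = [675, 224, 4536, 1728]
r2 m[snow→φ2] = [1215, 252, 5832, 288]
r2 m[snow→φ5] = [1215, 504, 4536, 192]
r2 m[snow→φ7] = [2025, 2016, 4536, 432]
r3 m[φ0→wind] = [6075, 25515, 10206, 40824]
r3 m[φ0→snow] = [225, 135, 225, 135]
r3 m[φ1→slip] = [27216, 18144, 40824, 31752]
r3 m[φ1→snow] = [81, 54, 63, 9]
r3 m[φ2→ice] = [40824, 40824, 11664, 40824]
r3 m[φ2→snow] = [5, 8, 7, 6]
r3 m[φ3→slip] = [1, 6, 7, 9]
r3 m[φ4→wind] = [1, 9, 4, 9]
r3 m[φ5→snow] = [5, 4, 9, 9]
r3 m[φ6→wind] = [4, 5, 3, 2]
r3 m[φ7→snow] = [3, 1, 9, 4]
r3 m[wind→φ0] = [4, 45, 12, 18]
r3 m[wind→φ4] = [36, 25, 24, 16]
r3 m[wind→φ6] = [9, 45, 32, 72]
r3 m[slip→φ1] = [1, 6, 7, 9]
r3 m[slip→φ3] = [9, 9, 9, 9]
r3 m[ice→φ2] = [1, 1, 1, 1]
r3 m[snow→φ0] = [675, 288, 5103, 216]
r3 m[snow→φ1] = [675, 224, 4536, 1728]
r3 m[snow→φ2] = [1215, 252, 5832, 288]
r3 m[snow→φ5] = [1215, 504, 4536, 192]
r3 m[snow→φ7] = [2025, 2016, 4536, 432]
r4 m[φ0→wind] = [6075, 25515, 10206, 40824]
r4 m[φ0→snow] = [225, 135, 225, 135]
r4 m[φ1→slip] = [27216, 18144, 40824, 31752]
r4 m[φ1→snow] = [81, 54, 63, 9]
r4 m[φ2→ice] = [40824, 40824, 11664, 40824]
r4 m[φ2→snow] = [5, 8, 7, 6]
r4 m[φ3→slip] = [1, 6, 7, 9]
r4 m[φ4→wind] = [1, 9, 4, 9]
r4 m[φ5→snow] = [5, 4, 9, 9]
r4 m[φ6→wind] = [4, 5, 3, 2]
r4 m[φ7→snow] = [3, 1, 9, 4]
r4 m[wind→φ0] = [4, 45, 12, 18]
r4 m[wind→φ4] = [24300, 127575, 30618, 81648]
r4 m[wind→φ6] = [6075, 229635, 40824, 367416]
r4 m[slip→φ1] = [1, 6, 7, 9]
r4 m[slip→φ3] = [27216, 18144, 40824, 31752]
r4 m[ice→φ2] = [1, 1, 1, 1]
r4 m[snow→φ0] = [6075, 1728, 35721, 1944]
r4 m[snow→φ1] = [16875, 4320, 127575, 29160]
r4 m[snow→φ2] = [273375, 29160, 1148175, 43740]
r4 m[snow→φ5] = [273375, 58320, 893025, 29160]
r4 m[snow→φ7] = [455625, 233280, 893025, 65610]
r5 m[φ0→wind] = [54675, 178605, 71442, 285768]
r5 m[φ0→snow] = [225, 135, 225, 135]
r5 m[φ1→slip] = [765450, 510300, 1148175, 893025]
r5 m[φ1→snow] = [81, 54, 63, 9]
r5 m[φ2→ice] = [8037225, 8037225, 2296350, 8037225]
r5 m[φ2→snow] = [5, 8, 7, 6]
r5 m[φ3→slip] = [1, 6, 7, 9]
r5 m[φ4→wind] = [1, 9, 4, 9]
r5 m[φ5→snow] = [5, 4, 9, 9]
r5 m[φ6→wind] = [4, 5, 3, 2]
r5 m[φ7→snow] = [3, 1, 9, 4]
r5 m[wind→φ0] = [4, 45, 12, 18]
r5 m[wind→φ4] = [24300, 127575, 30618, 81648]
r5 m[wind→φ6] = [6075, 229635, 40824, 367416]
r5 m[slip→φ1] = [1, 6, 7, 9]
r5 m[slip→φ3] = [27216, 18144, 40824, 31752]
r5 m[ice→φ2] = [1, 1, 1, 1]
r5 m[snow→φ0] = [6075, 1728, 35721, 1944]
r5 m[snow→φ1] = [16875, 4320, 127575, 29160]
r5 m[snow→φ2] = [273375, 29160, 1148175, 43740]
r5 m[snow→φ5] = [273375, 58320, 893025, 29160]
r5 m[snow→φ7] = [455625, 233280, 893025, 65610]
r6 m[φ0→wind] = [54675, 178605, 71442, 285768]
r6 m[φ0→snow] = [225, 135, 225, 135]
r6 m[φ1→slip] = [765450, 510300, 1148175, 893025]
r6 m[φ1→snow] = [81, 54, 63, 9]
r6 m[φ2→ice] = [8037225, 8037225, 2296350, 8037225]
r6 m[φ2→snow] = [5, 8, 7, 6]
r6 m[φ3→slip] = [1, 6, 7, 9]
r6 m[φ4→wind] = [1, 9, 4, 9]
r6 m[φ5→snow] = [5, 4, 9, 9]
r6 m[φ6→wind] = [4, 5, 3, 2]
r6 m[φ7→snow] = [3, 1, 9, 4]
r6 m[wind→φ0] = [4, 45, 12, 18]
r6 m[wind→φ4] = [218700, 893025, 214326, 571536]
r6 m[wind→φ6] = [54675, 1607445, 285768, 2571912]
r6 m[slip→φ1] = [1, 6, 7, 9]
r6 m[slip→φ3] = [765450, 510300, 1148175, 893025]
r6 m[ice→φ2] = [1, 1, 1, 1]
r6 m[snow→φ0] = [6075, 1728, 35721, 1944]
r6 m[snow→φ1] = [16875, 4320, 127575, 29160]
r6 m[snow→φ2] = [273375, 29160, 1148175, 43740]
r6 m[snow→φ5] = [273375, 58320, 893025, 29160]
r6 m[snow→φ7] = [455625, 233280, 893025, 65610]
r7 m[φ0→wind] = [54675, 178605, 71442, 285768]
r7 m[φ0→snow] = [225, 135, 225, 135]
r7 m[φ1→slip] = [765450, 510300, 1148175, 893025]
r7 m[φ1→snow] = [81, 54, 63, 9]
r7 m[φ2→ice] = [8037225, 8037225, 2296350, 8037225]
r7 m[φ2→snow] = [5, 8, 7, 6]
r7 m[φ3→slip] = [1, 6, 7, 9]
r7 m[φ4→wind] = [1, 9, 4, 9]
r7 m[φ5→snow] = [5, 4, 9, 9]
r7 m[φ6→wind] = [4, 5, 3, 2]
r7 m[φ7→snow] = [3, 1, 9, 4]
r7 m[wind→φ0] = [4, 45, 12, 18]
r7 m[wind→φ4] = [218700, 893025, 214326, 571536]
r7 m[wind→φ6] = [54675, 1607445, 285768, 2571912]
r7 m[slip→φ1] = [1, 6, 7, 9]
r7 m[slip→φ3] = [765450, 510300, 1148175, 893025]
r7 m[ice→φ2] = [1, 1, 1, 1]
r7 m[snow→φ0] = [6075, 1728, 35721, 1944]
r7 m[snow→φ1] = [16875, 4320, 127575, 29160]
r7 m[snow→φ2] = [273375, 29160, 1148175, 43740]
r7 m[snow→φ5] = [273375, 58320, 893025, 29160]
r7 m[snow→φ7] = [455625, 233280, 893025, 65610]
fixed point reached at round 7
b[ice] = ⊗ incoming = [8037225, 8037225, 2296350, 8037225]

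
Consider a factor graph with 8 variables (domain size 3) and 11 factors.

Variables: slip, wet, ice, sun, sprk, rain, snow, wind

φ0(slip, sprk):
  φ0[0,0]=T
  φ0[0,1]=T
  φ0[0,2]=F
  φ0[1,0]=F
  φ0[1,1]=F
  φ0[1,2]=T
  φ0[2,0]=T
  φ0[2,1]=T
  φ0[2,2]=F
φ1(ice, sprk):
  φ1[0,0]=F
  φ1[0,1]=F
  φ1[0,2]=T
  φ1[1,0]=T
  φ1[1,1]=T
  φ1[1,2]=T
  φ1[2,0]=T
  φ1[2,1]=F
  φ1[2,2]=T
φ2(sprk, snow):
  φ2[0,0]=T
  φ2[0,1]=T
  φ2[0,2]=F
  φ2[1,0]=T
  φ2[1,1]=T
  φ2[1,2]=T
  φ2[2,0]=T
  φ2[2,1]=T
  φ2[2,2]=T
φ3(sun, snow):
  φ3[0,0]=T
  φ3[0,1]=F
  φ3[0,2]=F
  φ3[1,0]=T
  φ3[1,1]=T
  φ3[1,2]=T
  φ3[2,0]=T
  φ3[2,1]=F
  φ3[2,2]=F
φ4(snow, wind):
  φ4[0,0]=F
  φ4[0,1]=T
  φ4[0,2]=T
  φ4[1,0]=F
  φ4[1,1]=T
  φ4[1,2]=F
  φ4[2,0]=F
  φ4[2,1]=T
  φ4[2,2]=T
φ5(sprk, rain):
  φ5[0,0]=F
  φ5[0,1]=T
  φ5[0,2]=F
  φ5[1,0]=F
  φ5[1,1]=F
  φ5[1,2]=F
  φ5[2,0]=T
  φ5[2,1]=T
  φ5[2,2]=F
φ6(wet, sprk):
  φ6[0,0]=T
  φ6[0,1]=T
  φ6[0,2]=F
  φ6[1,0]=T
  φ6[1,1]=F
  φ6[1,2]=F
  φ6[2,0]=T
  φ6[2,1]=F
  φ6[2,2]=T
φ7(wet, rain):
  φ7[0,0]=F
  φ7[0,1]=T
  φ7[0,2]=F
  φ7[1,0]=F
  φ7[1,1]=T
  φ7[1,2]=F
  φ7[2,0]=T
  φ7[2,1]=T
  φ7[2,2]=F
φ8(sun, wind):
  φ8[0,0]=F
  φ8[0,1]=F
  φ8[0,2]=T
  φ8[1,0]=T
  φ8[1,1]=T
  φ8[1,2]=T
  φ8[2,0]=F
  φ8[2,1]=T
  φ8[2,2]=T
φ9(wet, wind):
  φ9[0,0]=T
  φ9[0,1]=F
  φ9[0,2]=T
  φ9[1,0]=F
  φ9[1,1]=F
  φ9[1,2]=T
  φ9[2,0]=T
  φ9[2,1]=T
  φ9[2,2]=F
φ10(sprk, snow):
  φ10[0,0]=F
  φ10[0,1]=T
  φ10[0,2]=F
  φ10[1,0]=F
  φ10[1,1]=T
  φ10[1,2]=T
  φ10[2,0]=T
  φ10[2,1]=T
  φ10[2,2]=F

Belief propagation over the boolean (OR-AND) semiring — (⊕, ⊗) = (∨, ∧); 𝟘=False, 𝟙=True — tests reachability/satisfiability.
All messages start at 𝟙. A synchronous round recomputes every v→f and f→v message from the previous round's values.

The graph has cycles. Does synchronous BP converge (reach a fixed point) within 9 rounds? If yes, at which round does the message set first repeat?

init: all messages = 𝟙 over 3 values
r1 m[φ0→slip] = [T, T, T]
r1 m[φ0→sprk] = [T, T, T]
r1 m[φ1→ice] = [T, T, T]
r1 m[φ1→sprk] = [T, T, T]
r1 m[φ2→sprk] = [T, T, T]
r1 m[φ2→snow] = [T, T, T]
r1 m[φ3→sun] = [T, T, T]
r1 m[φ3→snow] = [T, T, T]
r1 m[φ4→snow] = [T, T, T]
r1 m[φ4→wind] = [F, T, T]
r1 m[φ5→sprk] = [T, F, T]
r1 m[φ5→rain] = [T, T, F]
r1 m[φ6→wet] = [T, T, T]
r1 m[φ6→sprk] = [T, T, T]
r1 m[φ7→wet] = [T, T, T]
r1 m[φ7→rain] = [T, T, F]
r1 m[φ8→sun] = [T, T, T]
r1 m[φ8→wind] = [T, T, T]
r1 m[φ9→wet] = [T, T, T]
r1 m[φ9→wind] = [T, T, T]
r1 m[φ10→sprk] = [T, T, T]
r1 m[φ10→snow] = [T, T, T]
r1 m[slip→φ0] = [T, T, T]
r1 m[wet→φ6] = [T, T, T]
r1 m[wet→φ7] = [T, T, T]
r1 m[wet→φ9] = [T, T, T]
r1 m[ice→φ1] = [T, T, T]
r1 m[sun→φ3] = [T, T, T]
r1 m[sun→φ8] = [T, T, T]
r1 m[sprk→φ0] = [T, T, T]
r1 m[sprk→φ1] = [T, T, T]
r1 m[sprk→φ2] = [T, T, T]
r1 m[sprk→φ5] = [T, T, T]
r1 m[sprk→φ6] = [T, T, T]
r1 m[sprk→φ10] = [T, T, T]
r1 m[rain→φ5] = [T, T, T]
r1 m[rain→φ7] = [T, T, T]
r1 m[snow→φ2] = [T, T, T]
r1 m[snow→φ3] = [T, T, T]
r1 m[snow→φ4] = [T, T, T]
r1 m[snow→φ10] = [T, T, T]
r1 m[wind→φ4] = [T, T, T]
r1 m[wind→φ8] = [T, T, T]
r1 m[wind→φ9] = [T, T, T]
r2 m[φ0→slip] = [T, T, T]
r2 m[φ0→sprk] = [T, T, T]
r2 m[φ1→ice] = [T, T, T]
r2 m[φ1→sprk] = [T, T, T]
r2 m[φ2→sprk] = [T, T, T]
r2 m[φ2→snow] = [T, T, T]
r2 m[φ3→sun] = [T, T, T]
r2 m[φ3→snow] = [T, T, T]
r2 m[φ4→snow] = [T, T, T]
r2 m[φ4→wind] = [F, T, T]
r2 m[φ5→sprk] = [T, F, T]
r2 m[φ5→rain] = [T, T, F]
r2 m[φ6→wet] = [T, T, T]
r2 m[φ6→sprk] = [T, T, T]
r2 m[φ7→wet] = [T, T, T]
r2 m[φ7→rain] = [T, T, F]
r2 m[φ8→sun] = [T, T, T]
r2 m[φ8→wind] = [T, T, T]
r2 m[φ9→wet] = [T, T, T]
r2 m[φ9→wind] = [T, T, T]
r2 m[φ10→sprk] = [T, T, T]
r2 m[φ10→snow] = [T, T, T]
r2 m[slip→φ0] = [T, T, T]
r2 m[wet→φ6] = [T, T, T]
r2 m[wet→φ7] = [T, T, T]
r2 m[wet→φ9] = [T, T, T]
r2 m[ice→φ1] = [T, T, T]
r2 m[sun→φ3] = [T, T, T]
r2 m[sun→φ8] = [T, T, T]
r2 m[sprk→φ0] = [T, F, T]
r2 m[sprk→φ1] = [T, F, T]
r2 m[sprk→φ2] = [T, F, T]
r2 m[sprk→φ5] = [T, T, T]
r2 m[sprk→φ6] = [T, F, T]
r2 m[sprk→φ10] = [T, F, T]
r2 m[rain→φ5] = [T, T, F]
r2 m[rain→φ7] = [T, T, F]
r2 m[snow→φ2] = [T, T, T]
r2 m[snow→φ3] = [T, T, T]
r2 m[snow→φ4] = [T, T, T]
r2 m[snow→φ10] = [T, T, T]
r2 m[wind→φ4] = [T, T, T]
r2 m[wind→φ8] = [F, T, T]
r2 m[wind→φ9] = [F, T, T]
r3 m[φ0→slip] = [T, T, T]
r3 m[φ0→sprk] = [T, T, T]
r3 m[φ1→ice] = [T, T, T]
r3 m[φ1→sprk] = [T, T, T]
r3 m[φ2→sprk] = [T, T, T]
r3 m[φ2→snow] = [T, T, T]
r3 m[φ3→sun] = [T, T, T]
r3 m[φ3→snow] = [T, T, T]
r3 m[φ4→snow] = [T, T, T]
r3 m[φ4→wind] = [F, T, T]
r3 m[φ5→sprk] = [T, F, T]
r3 m[φ5→rain] = [T, T, F]
r3 m[φ6→wet] = [T, T, T]
r3 m[φ6→sprk] = [T, T, T]
r3 m[φ7→wet] = [T, T, T]
r3 m[φ7→rain] = [T, T, F]
r3 m[φ8→sun] = [T, T, T]
r3 m[φ8→wind] = [T, T, T]
r3 m[φ9→wet] = [T, T, T]
r3 m[φ9→wind] = [T, T, T]
r3 m[φ10→sprk] = [T, T, T]
r3 m[φ10→snow] = [T, T, F]
r3 m[slip→φ0] = [T, T, T]
r3 m[wet→φ6] = [T, T, T]
r3 m[wet→φ7] = [T, T, T]
r3 m[wet→φ9] = [T, T, T]
r3 m[ice→φ1] = [T, T, T]
r3 m[sun→φ3] = [T, T, T]
r3 m[sun→φ8] = [T, T, T]
r3 m[sprk→φ0] = [T, F, T]
r3 m[sprk→φ1] = [T, F, T]
r3 m[sprk→φ2] = [T, F, T]
r3 m[sprk→φ5] = [T, T, T]
r3 m[sprk→φ6] = [T, F, T]
r3 m[sprk→φ10] = [T, F, T]
r3 m[rain→φ5] = [T, T, F]
r3 m[rain→φ7] = [T, T, F]
r3 m[snow→φ2] = [T, T, T]
r3 m[snow→φ3] = [T, T, T]
r3 m[snow→φ4] = [T, T, T]
r3 m[snow→φ10] = [T, T, T]
r3 m[wind→φ4] = [T, T, T]
r3 m[wind→φ8] = [F, T, T]
r3 m[wind→φ9] = [F, T, T]
r4 m[φ0→slip] = [T, T, T]
r4 m[φ0→sprk] = [T, T, T]
r4 m[φ1→ice] = [T, T, T]
r4 m[φ1→sprk] = [T, T, T]
r4 m[φ2→sprk] = [T, T, T]
r4 m[φ2→snow] = [T, T, T]
r4 m[φ3→sun] = [T, T, T]
r4 m[φ3→snow] = [T, T, T]
r4 m[φ4→snow] = [T, T, T]
r4 m[φ4→wind] = [F, T, T]
r4 m[φ5→sprk] = [T, F, T]
r4 m[φ5→rain] = [T, T, F]
r4 m[φ6→wet] = [T, T, T]
r4 m[φ6→sprk] = [T, T, T]
r4 m[φ7→wet] = [T, T, T]
r4 m[φ7→rain] = [T, T, F]
r4 m[φ8→sun] = [T, T, T]
r4 m[φ8→wind] = [T, T, T]
r4 m[φ9→wet] = [T, T, T]
r4 m[φ9→wind] = [T, T, T]
r4 m[φ10→sprk] = [T, T, T]
r4 m[φ10→snow] = [T, T, F]
r4 m[slip→φ0] = [T, T, T]
r4 m[wet→φ6] = [T, T, T]
r4 m[wet→φ7] = [T, T, T]
r4 m[wet→φ9] = [T, T, T]
r4 m[ice→φ1] = [T, T, T]
r4 m[sun→φ3] = [T, T, T]
r4 m[sun→φ8] = [T, T, T]
r4 m[sprk→φ0] = [T, F, T]
r4 m[sprk→φ1] = [T, F, T]
r4 m[sprk→φ2] = [T, F, T]
r4 m[sprk→φ5] = [T, T, T]
r4 m[sprk→φ6] = [T, F, T]
r4 m[sprk→φ10] = [T, F, T]
r4 m[rain→φ5] = [T, T, F]
r4 m[rain→φ7] = [T, T, F]
r4 m[snow→φ2] = [T, T, F]
r4 m[snow→φ3] = [T, T, F]
r4 m[snow→φ4] = [T, T, F]
r4 m[snow→φ10] = [T, T, T]
r4 m[wind→φ4] = [T, T, T]
r4 m[wind→φ8] = [F, T, T]
r4 m[wind→φ9] = [F, T, T]
r5 m[φ0→slip] = [T, T, T]
r5 m[φ0→sprk] = [T, T, T]
r5 m[φ1→ice] = [T, T, T]
r5 m[φ1→sprk] = [T, T, T]
r5 m[φ2→sprk] = [T, T, T]
r5 m[φ2→snow] = [T, T, T]
r5 m[φ3→sun] = [T, T, T]
r5 m[φ3→snow] = [T, T, T]
r5 m[φ4→snow] = [T, T, T]
r5 m[φ4→wind] = [F, T, T]
r5 m[φ5→sprk] = [T, F, T]
r5 m[φ5→rain] = [T, T, F]
r5 m[φ6→wet] = [T, T, T]
r5 m[φ6→sprk] = [T, T, T]
r5 m[φ7→wet] = [T, T, T]
r5 m[φ7→rain] = [T, T, F]
r5 m[φ8→sun] = [T, T, T]
r5 m[φ8→wind] = [T, T, T]
r5 m[φ9→wet] = [T, T, T]
r5 m[φ9→wind] = [T, T, T]
r5 m[φ10→sprk] = [T, T, T]
r5 m[φ10→snow] = [T, T, F]
r5 m[slip→φ0] = [T, T, T]
r5 m[wet→φ6] = [T, T, T]
r5 m[wet→φ7] = [T, T, T]
r5 m[wet→φ9] = [T, T, T]
r5 m[ice→φ1] = [T, T, T]
r5 m[sun→φ3] = [T, T, T]
r5 m[sun→φ8] = [T, T, T]
r5 m[sprk→φ0] = [T, F, T]
r5 m[sprk→φ1] = [T, F, T]
r5 m[sprk→φ2] = [T, F, T]
r5 m[sprk→φ5] = [T, T, T]
r5 m[sprk→φ6] = [T, F, T]
r5 m[sprk→φ10] = [T, F, T]
r5 m[rain→φ5] = [T, T, F]
r5 m[rain→φ7] = [T, T, F]
r5 m[snow→φ2] = [T, T, F]
r5 m[snow→φ3] = [T, T, F]
r5 m[snow→φ4] = [T, T, F]
r5 m[snow→φ10] = [T, T, T]
r5 m[wind→φ4] = [T, T, T]
r5 m[wind→φ8] = [F, T, T]
r5 m[wind→φ9] = [F, T, T]
fixed point reached at round 5
messages reach a fixed point at round 5

CONVERGED at round 5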